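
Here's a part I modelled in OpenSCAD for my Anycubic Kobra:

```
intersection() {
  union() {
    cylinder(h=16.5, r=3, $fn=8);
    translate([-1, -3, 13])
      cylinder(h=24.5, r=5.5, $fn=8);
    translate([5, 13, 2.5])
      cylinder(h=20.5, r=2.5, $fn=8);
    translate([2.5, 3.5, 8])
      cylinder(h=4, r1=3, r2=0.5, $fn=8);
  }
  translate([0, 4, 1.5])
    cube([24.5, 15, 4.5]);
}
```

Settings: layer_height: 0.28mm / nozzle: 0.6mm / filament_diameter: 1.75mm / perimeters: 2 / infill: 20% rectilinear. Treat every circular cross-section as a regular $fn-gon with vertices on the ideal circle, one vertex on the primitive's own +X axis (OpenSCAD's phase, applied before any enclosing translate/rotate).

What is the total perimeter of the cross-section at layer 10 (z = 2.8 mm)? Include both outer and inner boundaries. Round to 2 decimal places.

At z = 2.8 mm: the r=3 cylinder contributes a regular 8-gon of circumradius 3 (perimeter = 2·8·3.000·sin(180°/8) = 18.37 mm); the cylinder at (-1, -3) is absent (z outside [13, 37.5]); the cylinder at (5, 13): section is a regular 8-gon, circumradius r=2.5 (perimeter = 2·8·2.500·sin(180°/8) = 15.31 mm); the cone at (2.5, 3.5) is absent (z outside [8, 12]); Taking the union: the 2 present regions are separate (no shared area or edge), so areas and boundary lengths simply add and each stays a separate island — boundary = 33.68 mm; the cube at (0, 4) (footprint 24.5×15) is included at this height (perimeter 79.00 mm); After intersecting: the 24.5×15 cube at (0, 4) partially overlaps the result so far; clipping to the common part keeps 17.68 mm² — boundary = 15.31 mm. Overall, the cross-section is a single solid region. Total boundary length (outer) = 15.31 mm.

15.31 mm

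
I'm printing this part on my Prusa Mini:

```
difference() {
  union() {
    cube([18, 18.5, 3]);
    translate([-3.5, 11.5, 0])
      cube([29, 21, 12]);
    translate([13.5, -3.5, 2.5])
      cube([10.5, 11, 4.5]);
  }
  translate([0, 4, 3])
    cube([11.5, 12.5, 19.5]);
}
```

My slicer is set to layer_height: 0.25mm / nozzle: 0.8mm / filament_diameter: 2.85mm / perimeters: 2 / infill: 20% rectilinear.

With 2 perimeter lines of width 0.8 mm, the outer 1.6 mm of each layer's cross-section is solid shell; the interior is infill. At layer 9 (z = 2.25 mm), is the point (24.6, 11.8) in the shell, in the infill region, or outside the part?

shell

At z = 2.25 mm: the 18×18.5 cube contributes its full rectangle; the 29×21 cube at (-3.5, 11.5) contributes its full rectangle; the cube at (13.5, -3.5) does not reach this height (z outside [2.5, 7]); Combining (union): the regions partially overlap (shared area 126.00 mm²), so overlapping operands fuse into one piece — 1 connected region; the cube at (0, 4) is absent (z outside [3, 22.5]); Taking the first minus the rest: none of the subtracted shapes is present at this height, so that combined region is unchanged — 1 connected region. Overall, the cross-section is a single solid region. The nearest boundary edge runs (25.50, 11.50)→(18.00, 11.50); distance from the point to it = 0.30 mm. The point is inside the cross-section, 0.30 mm from the nearest boundary — within the 1.6 mm shell band (2 × 0.8).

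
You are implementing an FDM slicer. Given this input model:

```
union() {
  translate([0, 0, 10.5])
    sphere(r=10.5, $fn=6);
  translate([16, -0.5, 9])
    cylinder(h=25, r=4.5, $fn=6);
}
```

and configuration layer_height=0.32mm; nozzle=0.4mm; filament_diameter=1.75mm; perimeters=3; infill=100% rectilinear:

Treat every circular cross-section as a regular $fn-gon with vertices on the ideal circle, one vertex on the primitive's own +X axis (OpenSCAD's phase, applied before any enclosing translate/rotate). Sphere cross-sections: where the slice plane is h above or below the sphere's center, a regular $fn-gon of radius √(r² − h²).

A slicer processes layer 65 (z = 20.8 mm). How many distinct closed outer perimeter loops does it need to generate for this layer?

2

At z = 20.8 mm: the r=10.5 sphere contributes a regular 6-gon of circumradius √(10.5²−10.3²) = 2.040; the r=4.5 cylinder at (16, -0.5) contributes a regular 6-gon of circumradius 4.5; Merging all regions: the 2 present regions are separate (no shared area or edge), so areas and boundary lengths simply add and each stays a separate island — 2 connected regions. The result has 2 disconnected regions.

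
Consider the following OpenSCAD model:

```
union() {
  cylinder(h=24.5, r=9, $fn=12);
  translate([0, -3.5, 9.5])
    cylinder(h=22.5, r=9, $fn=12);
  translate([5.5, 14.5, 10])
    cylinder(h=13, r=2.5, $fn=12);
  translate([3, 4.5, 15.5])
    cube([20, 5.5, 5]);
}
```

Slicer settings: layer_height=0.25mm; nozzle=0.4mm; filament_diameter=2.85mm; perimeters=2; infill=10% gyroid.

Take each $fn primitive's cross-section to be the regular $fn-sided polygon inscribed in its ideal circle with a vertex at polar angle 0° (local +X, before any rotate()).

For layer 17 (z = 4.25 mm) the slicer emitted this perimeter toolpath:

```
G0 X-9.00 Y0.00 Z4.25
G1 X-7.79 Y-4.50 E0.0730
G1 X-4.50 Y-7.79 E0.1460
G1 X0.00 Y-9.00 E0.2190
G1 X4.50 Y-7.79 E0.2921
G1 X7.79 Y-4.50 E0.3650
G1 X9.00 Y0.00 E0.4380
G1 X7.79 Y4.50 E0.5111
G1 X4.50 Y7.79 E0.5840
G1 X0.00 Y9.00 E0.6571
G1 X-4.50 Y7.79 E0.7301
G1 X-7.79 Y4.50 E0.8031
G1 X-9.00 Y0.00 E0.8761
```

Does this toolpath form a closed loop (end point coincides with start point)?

Start point (G0): (-9.00, 0.00). End point (last G1): the path returns to the start — closed.

yes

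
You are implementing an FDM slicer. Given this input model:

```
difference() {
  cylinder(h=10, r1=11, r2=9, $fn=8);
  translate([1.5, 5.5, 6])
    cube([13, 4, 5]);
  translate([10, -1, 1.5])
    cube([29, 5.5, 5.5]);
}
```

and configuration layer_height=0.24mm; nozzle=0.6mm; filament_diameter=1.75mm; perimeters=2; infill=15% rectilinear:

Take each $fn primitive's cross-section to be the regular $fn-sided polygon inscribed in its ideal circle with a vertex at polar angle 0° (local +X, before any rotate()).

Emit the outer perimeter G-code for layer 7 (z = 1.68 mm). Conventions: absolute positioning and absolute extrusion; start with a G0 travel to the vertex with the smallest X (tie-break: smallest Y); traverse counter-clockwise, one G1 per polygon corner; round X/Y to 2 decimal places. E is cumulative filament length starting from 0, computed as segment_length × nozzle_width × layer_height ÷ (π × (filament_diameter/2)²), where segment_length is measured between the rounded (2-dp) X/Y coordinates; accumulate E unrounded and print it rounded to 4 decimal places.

At z = 1.68 mm: the cone: at t=0.168 of its height the radius interpolates to r₁+(r₂−r₁)t = 10.664, giving a regular 8-gon of that circumradius; the cube at (1.5, 5.5) does not reach this height (z outside [6, 11]); the cube at (10, -1) is present — its section is the full 29×5.5 rectangle; Subtracting the remaining from the first: starting from the cone, the 29×5.5 cube at (10, -1) partially overlaps it — only the 0.99 mm² overlap (of its 159.50 mm²) is removed, clipping the outline — 1 connected region. The outline is a single polygon with 10 vertices. Extrusion per mm of travel: 0.6 × 0.24 / (π × 0.875²) = 0.059868. Accumulating E over each segment gives final E = 3.9105.

G0 X-10.66 Y0.00 Z1.68
G1 X-7.54 Y-7.54 E0.4885
G1 X0.00 Y-10.66 E0.9771
G1 X7.54 Y-7.54 E1.4656
G1 X10.25 Y-1.00 E1.8894
G1 X10.00 Y-1.00 E1.9044
G1 X10.00 Y1.60 E2.0600
G1 X7.54 Y7.54 E2.4449
G1 X0.00 Y10.66 E2.9335
G1 X-7.54 Y7.54 E3.4220
G1 X-10.66 Y0.00 E3.9105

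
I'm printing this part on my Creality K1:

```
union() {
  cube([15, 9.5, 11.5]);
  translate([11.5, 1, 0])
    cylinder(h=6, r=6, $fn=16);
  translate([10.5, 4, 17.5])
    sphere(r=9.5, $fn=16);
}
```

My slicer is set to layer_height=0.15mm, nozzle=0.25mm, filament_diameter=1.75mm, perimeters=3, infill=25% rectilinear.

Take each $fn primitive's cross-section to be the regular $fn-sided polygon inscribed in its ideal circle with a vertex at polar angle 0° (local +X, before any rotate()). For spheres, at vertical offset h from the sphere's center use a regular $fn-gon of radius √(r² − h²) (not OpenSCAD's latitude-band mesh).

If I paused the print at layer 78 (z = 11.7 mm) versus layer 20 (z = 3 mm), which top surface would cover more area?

Layer 78 (z = 11.7): the cube does not reach this height (z outside [0, 11.5]); the cylinder at (11.5, 1) is not intersected at this z (z outside [0, 6]); the sphere at (10.5, 4): section is a regular 16-gon, circumradius = √(r²−h²) = √(9.5²−5.8²) = 7.524 (area = (16/2)·7.524²·sin(360°/16) = 173.31 mm²); Taking the union: only the r=9.5 sphere at (10.5, 4) is present, so the union is just that shape — area = 173.31 mm². So its area = 173.31 mm². Layer 20 (z = 3): the 15×9.5 cube contributes its full rectangle (area 142.50 mm²); the cylinder at (11.5, 1): section is a regular 16-gon, circumradius r=6 (area = (16/2)·6.000²·sin(360°/16) = 110.21 mm²); the sphere at (10.5, 4) does not reach this height (|z−center|=14.500 > r=9.5); Taking the union: the regions partially overlap — summed areas 252.71 mm² minus the doubly-counted overlap 56.40 mm² gives 196.32 mm² — area = 196.32 mm². So its area = 196.32 mm². Layer 20 is larger (196.32 vs 173.31 mm²).

layer 20 (z = 3 mm)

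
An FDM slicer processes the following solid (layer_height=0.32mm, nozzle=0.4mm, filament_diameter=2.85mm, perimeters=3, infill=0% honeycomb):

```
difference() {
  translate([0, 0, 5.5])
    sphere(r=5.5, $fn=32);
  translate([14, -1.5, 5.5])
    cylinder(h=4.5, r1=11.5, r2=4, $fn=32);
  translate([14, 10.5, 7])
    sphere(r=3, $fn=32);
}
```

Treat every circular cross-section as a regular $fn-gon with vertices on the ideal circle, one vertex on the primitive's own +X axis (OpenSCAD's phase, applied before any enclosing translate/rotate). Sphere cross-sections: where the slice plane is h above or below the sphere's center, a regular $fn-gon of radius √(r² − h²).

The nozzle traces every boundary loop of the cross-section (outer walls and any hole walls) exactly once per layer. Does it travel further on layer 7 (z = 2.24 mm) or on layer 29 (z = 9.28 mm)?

layer 7 (z = 2.24 mm)

Layer 7 (z = 2.24): the sphere: section is a regular 32-gon, circumradius = √(r²−h²) = √(5.5²−3.26²) = 4.430 (perimeter = 2·32·4.430·sin(180°/32) = 27.79 mm); the cone at (14, -1.5) is not intersected at this z (z outside [5.5, 10]); the sphere at (14, 10.5) is absent (|z−center|=4.760 > r=3); After the difference (first − rest): none of the subtracted shapes is present at this height, so the r=5.5 sphere is unchanged — boundary = 27.79 mm. So its perimeter = 27.79 mm. Layer 29 (z = 9.28): the r=5.5 sphere contributes a regular 32-gon of circumradius √(5.5²−3.78²) = 3.995 (perimeter = 2·32·3.995·sin(180°/32) = 25.06 mm); the cone at (14, -1.5) contributes a regular 32-gon of circumradius 5.200 (interpolated between r1=11.5 and r2=4 at t=0.840) (perimeter = 2·32·5.200·sin(180°/32) = 32.62 mm); the r=3 sphere at (14, 10.5) contributes a regular 32-gon of circumradius √(3²−2.28²) = 1.950 (perimeter = 2·32·1.950·sin(180°/32) = 12.23 mm); Subtracting the remaining from the first: starting from the r=5.5 sphere, the cone at (14, -1.5) misses the remaining region (no effect); the r=3 sphere at (14, 10.5) misses the remaining region (no effect) — boundary = 25.06 mm. So its perimeter = 25.06 mm. Layer 7 is larger (27.79 vs 25.06 mm).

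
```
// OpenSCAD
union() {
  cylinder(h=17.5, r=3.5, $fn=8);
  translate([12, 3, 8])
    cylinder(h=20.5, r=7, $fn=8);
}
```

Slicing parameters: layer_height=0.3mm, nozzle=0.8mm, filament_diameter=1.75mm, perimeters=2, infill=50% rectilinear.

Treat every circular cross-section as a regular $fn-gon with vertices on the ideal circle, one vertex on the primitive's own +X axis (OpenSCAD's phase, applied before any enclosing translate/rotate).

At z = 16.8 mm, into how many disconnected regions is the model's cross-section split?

2

At z = 16.8 mm: the r=3.5 cylinder contributes a regular 8-gon of circumradius 3.5; the r=7 cylinder at (12, 3) gives a regular 8-gon of circumradius 7 (constant along its height); Taking the union: the 2 present regions are separate (no shared area or edge), so areas and boundary lengths simply add and each stays a separate island — 2 connected regions. The result has 2 disconnected regions.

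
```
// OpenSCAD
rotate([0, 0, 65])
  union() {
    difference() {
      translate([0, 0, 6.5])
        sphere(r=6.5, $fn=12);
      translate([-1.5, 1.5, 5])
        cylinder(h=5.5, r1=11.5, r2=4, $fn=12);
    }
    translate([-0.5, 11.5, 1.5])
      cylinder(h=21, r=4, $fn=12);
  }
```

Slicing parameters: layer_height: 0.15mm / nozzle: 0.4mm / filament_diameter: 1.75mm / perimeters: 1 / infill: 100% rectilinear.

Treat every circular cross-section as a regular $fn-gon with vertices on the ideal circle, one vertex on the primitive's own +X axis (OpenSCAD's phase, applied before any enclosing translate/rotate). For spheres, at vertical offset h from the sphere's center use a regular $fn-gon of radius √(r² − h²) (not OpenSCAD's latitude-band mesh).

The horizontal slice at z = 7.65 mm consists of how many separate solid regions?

At z = 7.65 mm: the sphere: section is a regular 12-gon, circumradius = √(r²−h²) = √(6.5²−1.15²) = 6.397; the cone at (-1.5, 1.5) contributes a regular 12-gon of circumradius 7.886 (interpolated between r1=11.5 and r2=4 at t=0.482); Taking the first minus the rest: starting from the r=6.5 sphere, the cone at (-1.5, 1.5) partially overlaps it — only the 117.61 mm² overlap (of its 186.58 mm²) is removed, clipping the outline — 1 connected region; the r=4 cylinder at (-0.5, 11.5) contributes a regular 12-gon of circumradius 4; Taking the union: the 2 present regions are separate (no shared area or edge), so areas and boundary lengths simply add and each stays a separate island — 2 connected regions; (whole slice rotated 65° about Z — lengths, areas and connectivity unchanged). The result has 2 disconnected regions.

2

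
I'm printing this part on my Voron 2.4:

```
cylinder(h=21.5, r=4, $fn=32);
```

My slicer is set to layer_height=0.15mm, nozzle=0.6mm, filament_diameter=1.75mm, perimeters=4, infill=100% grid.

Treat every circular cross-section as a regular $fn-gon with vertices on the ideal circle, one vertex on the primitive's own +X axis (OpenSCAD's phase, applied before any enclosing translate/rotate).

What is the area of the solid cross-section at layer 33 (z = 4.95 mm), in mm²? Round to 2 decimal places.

49.94 mm²

At z = 4.95 mm: the r=4 cylinder contributes a regular 32-gon of circumradius 4 (area = (32/2)·4.000²·sin(360°/32) = 49.94 mm²). Overall, the cross-section is a single solid region. Net area = 49.94 mm².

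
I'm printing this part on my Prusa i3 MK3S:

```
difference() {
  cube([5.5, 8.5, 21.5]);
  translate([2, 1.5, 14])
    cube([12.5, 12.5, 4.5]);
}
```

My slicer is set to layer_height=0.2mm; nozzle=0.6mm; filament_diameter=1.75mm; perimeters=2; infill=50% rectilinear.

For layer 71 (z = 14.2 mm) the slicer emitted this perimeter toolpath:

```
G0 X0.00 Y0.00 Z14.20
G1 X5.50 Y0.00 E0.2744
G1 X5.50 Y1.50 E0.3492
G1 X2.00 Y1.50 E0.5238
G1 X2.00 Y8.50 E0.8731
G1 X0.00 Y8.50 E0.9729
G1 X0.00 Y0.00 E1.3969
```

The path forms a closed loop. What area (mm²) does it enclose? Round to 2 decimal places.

Apply the shoelace formula to the sequence of (X, Y) vertices; enclosed area = 22.25 mm².

22.25 mm²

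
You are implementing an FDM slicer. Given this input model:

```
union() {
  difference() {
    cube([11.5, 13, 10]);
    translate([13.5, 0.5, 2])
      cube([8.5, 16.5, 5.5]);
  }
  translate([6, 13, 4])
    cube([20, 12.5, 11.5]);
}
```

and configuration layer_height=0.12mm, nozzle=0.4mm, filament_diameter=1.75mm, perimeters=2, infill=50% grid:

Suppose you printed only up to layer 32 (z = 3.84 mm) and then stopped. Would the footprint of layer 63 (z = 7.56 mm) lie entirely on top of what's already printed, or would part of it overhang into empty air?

part overhangs

Compare the two slices. At z = 3.84: the cube (footprint 11.5×13) is included at this height (area 149.50 mm²); the 8.5×16.5 cube at (13.5, 0.5) contributes its full rectangle (area 140.25 mm²); Taking the first minus the rest: starting from the 11.5×13 cube (149.50 mm²), the 8.5×16.5 cube at (13.5, 0.5) misses the remaining region (no effect) — area = 149.50 mm²; the cube at (6, 13) is not intersected at this z (z outside [4, 15.5]); Combining (union): only that combined region is present, so the union is just that shape — area = 149.50 mm². At z = 7.56: the cube is present — its section is the full 11.5×13 rectangle (area 149.50 mm²); the cube at (13.5, 0.5) is absent (z outside [2, 7.5]); After the difference (first − rest): none of the subtracted shapes is present at this height, so the 11.5×13 cube is unchanged — area = 149.50 mm²; the cube at (6, 13) (footprint 20×12.5) is included at this height (area 250.00 mm²); Merging all regions: the 2 present regions share edge segments without overlapping in area, so areas simply add but the touching pieces fuse into one outline (the shared edge portions become interior and drop out of the boundary) — area = 399.50 mm². Checking containment: at z = 7.56 the cross-section extends beyond the z = 3.84 cross-section by about 250.00 mm².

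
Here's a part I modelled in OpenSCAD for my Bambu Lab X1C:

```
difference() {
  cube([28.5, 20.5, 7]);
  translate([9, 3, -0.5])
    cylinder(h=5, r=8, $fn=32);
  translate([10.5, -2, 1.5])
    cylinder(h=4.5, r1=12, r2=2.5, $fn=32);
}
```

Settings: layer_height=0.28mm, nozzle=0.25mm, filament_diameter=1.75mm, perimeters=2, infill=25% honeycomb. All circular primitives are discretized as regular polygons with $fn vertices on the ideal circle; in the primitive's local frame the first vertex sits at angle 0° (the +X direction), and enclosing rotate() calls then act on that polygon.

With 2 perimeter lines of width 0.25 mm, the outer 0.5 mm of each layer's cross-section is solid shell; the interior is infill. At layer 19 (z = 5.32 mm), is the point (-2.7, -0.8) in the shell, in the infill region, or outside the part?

outside

At z = 5.32 mm: the cube is present — its section is the full 28.5×20.5 rectangle; the cylinder at (9, 3) is not intersected at this z (z outside [-0.5, 4.5]); the cone at (10.5, -2) contributes a regular 32-gon of circumradius 3.936 (interpolated between r1=12 and r2=2.5 at t=0.849); Subtracting the remaining from the first: starting from the 28.5×20.5 cube, the cone at (10.5, -2) partially overlaps it — only the 9.19 mm² overlap (of its 48.35 mm²) is removed, clipping the outline — 1 connected region. Overall, the cross-section is a single solid region. The nearest boundary edge runs (0.00, 0.00)→(0.00, 20.50); distance from the point to it = 2.82 mm. The point is not inside any of the regions above, so it lies outside the cross-section (2.82 mm from the nearest boundary).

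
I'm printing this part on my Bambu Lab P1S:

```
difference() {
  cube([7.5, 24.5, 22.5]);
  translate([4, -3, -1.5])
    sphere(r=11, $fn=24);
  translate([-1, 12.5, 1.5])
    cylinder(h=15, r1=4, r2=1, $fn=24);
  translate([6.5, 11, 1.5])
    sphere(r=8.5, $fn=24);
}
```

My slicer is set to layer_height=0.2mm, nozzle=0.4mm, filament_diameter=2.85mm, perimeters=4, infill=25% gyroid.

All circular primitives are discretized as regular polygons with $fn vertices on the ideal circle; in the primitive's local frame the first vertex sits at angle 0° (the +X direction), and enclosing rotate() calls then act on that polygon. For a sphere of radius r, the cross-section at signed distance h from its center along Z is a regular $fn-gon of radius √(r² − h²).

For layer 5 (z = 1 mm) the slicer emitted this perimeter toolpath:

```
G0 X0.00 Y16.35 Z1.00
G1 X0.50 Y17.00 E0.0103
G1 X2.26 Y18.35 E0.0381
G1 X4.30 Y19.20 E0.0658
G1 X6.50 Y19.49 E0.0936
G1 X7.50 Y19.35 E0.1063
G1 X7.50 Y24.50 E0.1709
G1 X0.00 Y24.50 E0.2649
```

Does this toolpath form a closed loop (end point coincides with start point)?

no

Start point (G0): (0.00, 16.35). End point (last G1): the path does not return to the start — open.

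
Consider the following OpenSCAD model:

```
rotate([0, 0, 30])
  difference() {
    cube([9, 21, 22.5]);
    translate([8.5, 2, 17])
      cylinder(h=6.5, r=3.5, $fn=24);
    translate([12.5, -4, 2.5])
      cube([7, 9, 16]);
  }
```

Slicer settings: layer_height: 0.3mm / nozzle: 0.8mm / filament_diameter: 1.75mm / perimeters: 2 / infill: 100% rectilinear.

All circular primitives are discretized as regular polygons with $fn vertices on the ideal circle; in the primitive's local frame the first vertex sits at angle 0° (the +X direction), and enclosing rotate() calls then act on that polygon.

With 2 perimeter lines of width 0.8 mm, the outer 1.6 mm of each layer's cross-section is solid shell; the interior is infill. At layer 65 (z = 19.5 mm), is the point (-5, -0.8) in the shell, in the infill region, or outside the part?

At z = 19.5 mm: the 9×21 cube contributes its full rectangle; the r=3.5 cylinder at (8.5, 2) gives a regular 24-gon of circumradius 3.5 (constant along its height); the cube at (12.5, -4) does not reach this height (z outside [2.5, 18.5]); After the difference (first − rest): starting from the 9×21 cube, the r=3.5 cylinder at (8.5, 2) partially overlaps it — only the 18.80 mm² overlap (of its 38.05 mm²) is removed, clipping the outline — 1 connected region; (rotated 30° about Z; rotation is an isometry so areas/perimeters/island counts are preserved). Overall, the cross-section is a single solid region. Undo the 30° rotation: the query point maps to (-4.730, 1.807) in the un-rotated model frame. The nearest boundary edge runs (0.00, 0.00)→(0.00, 21.00); distance from the point to it = 4.73 mm. The point is not inside any of the regions above, so it lies outside the cross-section (4.73 mm from the nearest boundary).

outside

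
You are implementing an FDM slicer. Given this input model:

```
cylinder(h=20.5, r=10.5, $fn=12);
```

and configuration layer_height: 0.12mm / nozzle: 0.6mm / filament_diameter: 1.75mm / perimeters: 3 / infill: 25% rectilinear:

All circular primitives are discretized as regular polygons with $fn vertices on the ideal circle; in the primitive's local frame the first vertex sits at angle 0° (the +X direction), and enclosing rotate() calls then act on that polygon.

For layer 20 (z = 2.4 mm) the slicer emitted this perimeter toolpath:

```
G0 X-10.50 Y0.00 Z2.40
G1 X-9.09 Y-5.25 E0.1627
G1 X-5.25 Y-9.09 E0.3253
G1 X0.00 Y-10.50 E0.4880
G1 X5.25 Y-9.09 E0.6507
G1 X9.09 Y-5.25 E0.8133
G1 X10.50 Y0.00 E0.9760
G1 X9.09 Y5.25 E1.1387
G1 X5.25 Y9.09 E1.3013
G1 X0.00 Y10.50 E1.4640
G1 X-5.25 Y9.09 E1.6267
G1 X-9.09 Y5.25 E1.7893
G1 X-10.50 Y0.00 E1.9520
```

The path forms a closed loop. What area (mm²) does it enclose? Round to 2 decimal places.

Apply the shoelace formula to the sequence of (X, Y) vertices; enclosed area = 330.63 mm².

330.63 mm²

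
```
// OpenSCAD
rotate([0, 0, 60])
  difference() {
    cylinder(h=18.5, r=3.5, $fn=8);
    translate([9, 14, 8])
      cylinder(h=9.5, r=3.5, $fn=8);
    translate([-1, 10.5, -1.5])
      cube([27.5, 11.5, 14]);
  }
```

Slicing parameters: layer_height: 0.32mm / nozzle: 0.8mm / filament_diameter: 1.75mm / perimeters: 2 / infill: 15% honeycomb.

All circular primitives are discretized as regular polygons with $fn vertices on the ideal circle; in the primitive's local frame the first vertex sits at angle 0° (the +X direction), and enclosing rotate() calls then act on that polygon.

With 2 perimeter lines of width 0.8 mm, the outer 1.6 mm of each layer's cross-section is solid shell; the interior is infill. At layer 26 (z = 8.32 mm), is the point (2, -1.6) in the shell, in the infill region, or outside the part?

At z = 8.32 mm: the r=3.5 cylinder gives a regular 8-gon of circumradius 3.5 (constant along its height); the r=3.5 cylinder at (9, 14) gives a regular 8-gon of circumradius 3.5 (constant along its height); the cube at (-1, 10.5) (footprint 27.5×11.5) is included at this height; After the difference (first − rest): starting from the r=3.5 cylinder, the r=3.5 cylinder at (9, 14) misses the remaining region (no effect); the 27.5×11.5 cube at (-1, 10.5) misses the remaining region (no effect) — 1 connected region; (whole slice rotated 60° about Z — lengths, areas and connectivity unchanged). Overall, the cross-section is a single solid region. Undo the 60° rotation: the query point maps to (-0.386, -2.532) in the un-rotated model frame. The nearest boundary edge runs (-0.00, -3.50)→(-2.47, -2.47); distance from the point to it = 0.75 mm. The point is inside the cross-section, 0.75 mm from the nearest boundary — within the 1.6 mm shell band (2 × 0.8).

shell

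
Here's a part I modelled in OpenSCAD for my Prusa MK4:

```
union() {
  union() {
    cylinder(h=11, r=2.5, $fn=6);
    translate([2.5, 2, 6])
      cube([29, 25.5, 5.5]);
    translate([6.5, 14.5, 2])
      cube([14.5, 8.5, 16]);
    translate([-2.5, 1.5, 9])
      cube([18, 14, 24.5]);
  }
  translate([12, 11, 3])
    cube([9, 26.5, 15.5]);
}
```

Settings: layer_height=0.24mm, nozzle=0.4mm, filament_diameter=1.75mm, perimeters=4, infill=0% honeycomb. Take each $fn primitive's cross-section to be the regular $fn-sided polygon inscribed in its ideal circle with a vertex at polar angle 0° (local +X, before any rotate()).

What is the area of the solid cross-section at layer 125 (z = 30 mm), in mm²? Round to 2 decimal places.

At z = 30 mm: the cylinder does not reach this height (z outside [0, 11]); the cube at (2.5, 2) does not reach this height (z outside [6, 11.5]); the cube at (6.5, 14.5) does not reach this height (z outside [2, 18]); the cube at (-2.5, 1.5) (footprint 18×14) is included at this height (area 252.00 mm²); Taking the union: only the 18×14 cube at (-2.5, 1.5) is present, so the union is just that shape — area = 252.00 mm²; the cube at (12, 11) is absent (z outside [3, 18.5]); Merging all regions: only the result so far is present, so the union is just that shape — area = 252.00 mm². Overall, the cross-section is a single solid region. Net area = 252.00 mm².

252.00 mm²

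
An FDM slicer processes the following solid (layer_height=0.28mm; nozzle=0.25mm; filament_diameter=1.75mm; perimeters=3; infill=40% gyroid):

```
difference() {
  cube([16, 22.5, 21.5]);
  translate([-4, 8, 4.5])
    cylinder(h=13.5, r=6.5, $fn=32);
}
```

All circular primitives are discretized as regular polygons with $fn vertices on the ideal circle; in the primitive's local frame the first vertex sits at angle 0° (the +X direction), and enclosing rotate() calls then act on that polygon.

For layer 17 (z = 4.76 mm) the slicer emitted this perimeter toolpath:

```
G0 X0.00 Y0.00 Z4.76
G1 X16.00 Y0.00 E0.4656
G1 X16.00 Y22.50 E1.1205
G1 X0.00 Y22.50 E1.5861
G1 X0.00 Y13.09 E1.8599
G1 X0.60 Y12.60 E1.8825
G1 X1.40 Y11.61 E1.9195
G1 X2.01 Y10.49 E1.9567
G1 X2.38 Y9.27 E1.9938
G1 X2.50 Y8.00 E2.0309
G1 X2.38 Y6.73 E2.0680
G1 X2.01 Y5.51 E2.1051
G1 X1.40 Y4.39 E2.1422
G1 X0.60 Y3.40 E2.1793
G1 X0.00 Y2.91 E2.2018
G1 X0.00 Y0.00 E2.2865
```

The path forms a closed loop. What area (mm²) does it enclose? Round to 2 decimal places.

Apply the shoelace formula to the sequence of (X, Y) vertices; enclosed area = 342.35 mm².

342.35 mm²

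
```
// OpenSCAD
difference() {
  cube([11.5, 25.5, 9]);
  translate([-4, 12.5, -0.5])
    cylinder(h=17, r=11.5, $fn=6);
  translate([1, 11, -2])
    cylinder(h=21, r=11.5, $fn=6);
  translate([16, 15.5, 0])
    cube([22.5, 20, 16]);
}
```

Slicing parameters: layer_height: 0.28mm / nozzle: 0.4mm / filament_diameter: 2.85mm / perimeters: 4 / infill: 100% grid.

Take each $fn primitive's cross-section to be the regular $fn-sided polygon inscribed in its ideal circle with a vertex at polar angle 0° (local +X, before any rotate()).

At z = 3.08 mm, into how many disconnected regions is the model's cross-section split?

At z = 3.08 mm: the 11.5×25.5 cube contributes its full rectangle; the r=11.5 cylinder at (-4, 12.5) contributes a regular 6-gon of circumradius 11.5; the cylinder at (1, 11): section is a regular 6-gon, circumradius r=11.5; the 22.5×20 cube at (16, 15.5) contributes its full rectangle; After the difference (first − rest): starting from the 11.5×25.5 cube, the r=11.5 cylinder at (-4, 12.5) partially overlaps it — only the 92.12 mm² overlap (of its 343.60 mm²) is removed, clipping the outline; the r=11.5 cylinder at (1, 11) partially overlaps it — only the 101.14 mm² overlap (of its 343.60 mm²) is removed, clipping the outline; the 22.5×20 cube at (16, 15.5) misses the remaining region (no effect) — 2 connected regions. The result has 2 disconnected regions.

2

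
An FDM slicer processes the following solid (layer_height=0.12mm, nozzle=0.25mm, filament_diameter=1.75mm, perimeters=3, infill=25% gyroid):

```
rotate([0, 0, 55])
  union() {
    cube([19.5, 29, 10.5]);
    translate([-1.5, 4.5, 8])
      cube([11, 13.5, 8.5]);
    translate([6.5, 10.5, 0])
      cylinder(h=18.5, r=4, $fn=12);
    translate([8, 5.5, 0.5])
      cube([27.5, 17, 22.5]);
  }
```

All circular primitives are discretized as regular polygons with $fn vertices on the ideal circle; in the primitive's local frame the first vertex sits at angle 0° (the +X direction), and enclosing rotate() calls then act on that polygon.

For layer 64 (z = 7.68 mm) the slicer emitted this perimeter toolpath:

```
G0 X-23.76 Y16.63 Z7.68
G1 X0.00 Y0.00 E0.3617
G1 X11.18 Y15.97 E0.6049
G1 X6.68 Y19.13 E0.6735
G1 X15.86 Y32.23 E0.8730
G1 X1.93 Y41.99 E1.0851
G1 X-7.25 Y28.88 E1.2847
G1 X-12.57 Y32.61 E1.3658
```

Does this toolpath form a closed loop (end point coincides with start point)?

Start point (G0): (-23.76, 16.63). End point (last G1): the path does not return to the start — open.

no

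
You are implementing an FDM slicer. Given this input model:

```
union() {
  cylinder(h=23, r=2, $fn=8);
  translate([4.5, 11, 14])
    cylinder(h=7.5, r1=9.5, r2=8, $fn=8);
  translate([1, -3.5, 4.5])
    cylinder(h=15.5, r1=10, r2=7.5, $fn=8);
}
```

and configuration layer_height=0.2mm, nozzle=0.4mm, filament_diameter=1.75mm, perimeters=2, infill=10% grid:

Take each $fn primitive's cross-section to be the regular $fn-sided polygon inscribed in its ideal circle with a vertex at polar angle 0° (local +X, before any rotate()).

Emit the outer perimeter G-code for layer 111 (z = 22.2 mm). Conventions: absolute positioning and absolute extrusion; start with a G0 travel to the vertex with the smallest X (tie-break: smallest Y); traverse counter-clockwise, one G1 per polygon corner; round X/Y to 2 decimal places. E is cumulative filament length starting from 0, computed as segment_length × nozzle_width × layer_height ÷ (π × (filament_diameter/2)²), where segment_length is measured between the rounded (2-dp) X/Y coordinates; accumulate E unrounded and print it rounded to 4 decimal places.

At z = 22.2 mm: the r=2 cylinder contributes a regular 8-gon of circumradius 2; the cone at (4.5, 11) is absent (z outside [14, 21.5]); the cone at (1, -3.5) does not reach this height (z outside [4.5, 20]); Merging all regions: only the r=2 cylinder is present, so the union is just that shape — 1 connected region. The outline is a single polygon with 8 vertices. Extrusion per mm of travel: 0.4 × 0.2 / (π × 0.875²) = 0.033260. Accumulating E over each segment gives final E = 0.4067.

G0 X-2.00 Y0.00 Z22.20
G1 X-1.41 Y-1.41 E0.0508
G1 X0.00 Y-2.00 E0.1017
G1 X1.41 Y-1.41 E0.1525
G1 X2.00 Y0.00 E0.2033
G1 X1.41 Y1.41 E0.2542
G1 X0.00 Y2.00 E0.3050
G1 X-1.41 Y1.41 E0.3559
G1 X-2.00 Y0.00 E0.4067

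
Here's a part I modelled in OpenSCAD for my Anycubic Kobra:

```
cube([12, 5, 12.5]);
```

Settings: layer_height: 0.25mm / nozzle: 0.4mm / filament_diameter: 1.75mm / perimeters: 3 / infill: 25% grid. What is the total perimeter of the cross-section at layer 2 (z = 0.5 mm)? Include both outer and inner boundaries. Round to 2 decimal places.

At z = 0.5 mm: the cube is present — its section is the full 12×5 rectangle (perimeter 34.00 mm). Overall, the cross-section is a single solid region. Total boundary length (outer) = 34.00 mm.

34.00 mm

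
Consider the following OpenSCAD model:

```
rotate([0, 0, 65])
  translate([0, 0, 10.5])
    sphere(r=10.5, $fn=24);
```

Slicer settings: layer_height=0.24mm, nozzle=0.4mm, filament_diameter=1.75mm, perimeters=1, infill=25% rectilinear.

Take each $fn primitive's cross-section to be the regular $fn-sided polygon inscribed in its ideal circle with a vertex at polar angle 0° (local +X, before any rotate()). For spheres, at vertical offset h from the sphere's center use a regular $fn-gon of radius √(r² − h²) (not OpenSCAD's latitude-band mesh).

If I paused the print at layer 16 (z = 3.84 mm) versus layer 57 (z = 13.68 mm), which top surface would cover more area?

layer 57 (z = 13.68 mm)

Layer 16 (z = 3.84): the r=10.5 sphere contributes a regular 24-gon of circumradius √(10.5²−6.66²) = 8.118 (area = (24/2)·8.118²·sin(360°/24) = 204.66 mm²); (whole slice rotated 65° about Z — lengths, areas and connectivity unchanged). So its area = 204.66 mm². Layer 57 (z = 13.68): the r=10.5 sphere slices to a regular 24-gon of circumradius 10.007 (√(r²−h²) with h=3.18 from center) (area = (24/2)·10.007²·sin(360°/24) = 311.01 mm²); (rotated 65° about Z; rotation is an isometry so areas/perimeters/island counts are preserved). So its area = 311.01 mm². Layer 57 is larger (311.01 vs 204.66 mm²).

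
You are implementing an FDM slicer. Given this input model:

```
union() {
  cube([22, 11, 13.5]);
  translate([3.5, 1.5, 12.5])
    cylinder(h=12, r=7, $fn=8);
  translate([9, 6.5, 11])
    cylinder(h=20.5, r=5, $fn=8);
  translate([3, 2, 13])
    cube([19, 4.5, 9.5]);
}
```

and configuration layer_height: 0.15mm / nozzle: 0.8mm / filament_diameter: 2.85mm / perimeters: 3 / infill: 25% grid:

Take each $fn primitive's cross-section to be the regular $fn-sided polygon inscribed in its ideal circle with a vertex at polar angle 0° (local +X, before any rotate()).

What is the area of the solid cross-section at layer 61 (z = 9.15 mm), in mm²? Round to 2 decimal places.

242.00 mm²

At z = 9.15 mm: the 22×11 cube contributes its full rectangle (area 242.00 mm²); the cylinder at (3.5, 1.5) does not reach this height (z outside [12.5, 24.5]); the cylinder at (9, 6.5) is absent (z outside [11, 31.5]); the cube at (3, 2) does not reach this height (z outside [13, 22.5]); Merging all regions: only the 22×11 cube is present, so the union is just that shape — area = 242.00 mm². Overall, the cross-section is a single solid region. Net area = 242.00 mm².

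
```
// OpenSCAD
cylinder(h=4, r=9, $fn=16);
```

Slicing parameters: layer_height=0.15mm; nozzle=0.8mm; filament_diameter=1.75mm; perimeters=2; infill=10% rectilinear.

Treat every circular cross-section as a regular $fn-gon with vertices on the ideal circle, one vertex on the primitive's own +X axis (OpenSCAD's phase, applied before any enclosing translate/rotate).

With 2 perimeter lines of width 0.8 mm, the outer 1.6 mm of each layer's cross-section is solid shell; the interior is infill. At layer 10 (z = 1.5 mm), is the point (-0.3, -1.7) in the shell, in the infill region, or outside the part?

infill

At z = 1.5 mm: the cylinder: section is a regular 16-gon, circumradius r=9. Overall, the cross-section is a single solid region. The nearest boundary edge runs (-3.44, -8.31)→(-0.00, -9.00); distance from the point to it = 7.10 mm. The point is inside the cross-section and 7.10 mm from the nearest boundary — more than the 1.6 mm shell width (2 × 0.8), so it's in the infill interior.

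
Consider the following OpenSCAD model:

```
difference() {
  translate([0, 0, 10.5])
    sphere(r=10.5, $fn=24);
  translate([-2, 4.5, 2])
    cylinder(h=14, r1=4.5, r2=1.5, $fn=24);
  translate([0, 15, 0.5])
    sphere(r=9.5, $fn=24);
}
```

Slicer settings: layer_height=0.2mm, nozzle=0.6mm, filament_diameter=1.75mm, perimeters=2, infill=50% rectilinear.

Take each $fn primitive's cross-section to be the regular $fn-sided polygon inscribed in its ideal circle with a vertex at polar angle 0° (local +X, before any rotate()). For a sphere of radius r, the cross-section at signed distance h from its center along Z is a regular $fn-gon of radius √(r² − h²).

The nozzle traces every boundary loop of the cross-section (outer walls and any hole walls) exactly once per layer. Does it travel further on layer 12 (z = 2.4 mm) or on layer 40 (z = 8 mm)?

Layer 12 (z = 2.4): the sphere: section is a regular 24-gon, circumradius = √(r²−h²) = √(10.5²−8.1²) = 6.681 (perimeter = 2·24·6.681·sin(180°/24) = 41.86 mm); the cone at (-2, 4.5): at t=0.029 of its height the radius interpolates to r₁+(r₂−r₁)t = 4.414, giving a regular 24-gon of that circumradius (perimeter = 2·24·4.414·sin(180°/24) = 27.66 mm); the sphere at (0, 15): section is a regular 24-gon, circumradius = √(r²−h²) = √(9.5²−1.9²) = 9.308 (perimeter = 2·24·9.308·sin(180°/24) = 58.32 mm); Taking the first minus the rest: starting from the r=10.5 sphere, the cone at (-2, 4.5) partially overlaps it — only the 40.78 mm² overlap (of its 60.52 mm²) is removed, clipping the outline; the r=9.5 sphere at (0, 15) partially overlaps it — only the 0.11 mm² overlap (of its 269.09 mm²) is removed, clipping the outline — boundary = 45.62 mm. So its perimeter = 45.62 mm. Layer 40 (z = 8): the r=10.5 sphere contributes a regular 24-gon of circumradius √(10.5²−2.5²) = 10.198 (perimeter = 2·24·10.198·sin(180°/24) = 63.89 mm); the cone at (-2, 4.5): at t=0.429 of its height the radius interpolates to r₁+(r₂−r₁)t = 3.214, giving a regular 24-gon of that circumradius (perimeter = 2·24·3.214·sin(180°/24) = 20.14 mm); the r=9.5 sphere at (0, 15) contributes a regular 24-gon of circumradius √(9.5²−7.5²) = 5.831 (perimeter = 2·24·5.831·sin(180°/24) = 36.53 mm); Subtracting the remaining from the first: starting from the r=10.5 sphere, the cone at (-2, 4.5) lies wholly inside it (removes its full 32.09 mm² and its 20.14 mm outline becomes a hole wall); the r=9.5 sphere at (0, 15) partially overlaps it — only the 3.24 mm² overlap (of its 105.60 mm²) is removed, clipping the outline — boundary (outer + 1 inner loop) = 84.20 mm. So its perimeter = 84.20 mm. Layer 40 is larger (84.20 vs 45.62 mm).

layer 40 (z = 8 mm)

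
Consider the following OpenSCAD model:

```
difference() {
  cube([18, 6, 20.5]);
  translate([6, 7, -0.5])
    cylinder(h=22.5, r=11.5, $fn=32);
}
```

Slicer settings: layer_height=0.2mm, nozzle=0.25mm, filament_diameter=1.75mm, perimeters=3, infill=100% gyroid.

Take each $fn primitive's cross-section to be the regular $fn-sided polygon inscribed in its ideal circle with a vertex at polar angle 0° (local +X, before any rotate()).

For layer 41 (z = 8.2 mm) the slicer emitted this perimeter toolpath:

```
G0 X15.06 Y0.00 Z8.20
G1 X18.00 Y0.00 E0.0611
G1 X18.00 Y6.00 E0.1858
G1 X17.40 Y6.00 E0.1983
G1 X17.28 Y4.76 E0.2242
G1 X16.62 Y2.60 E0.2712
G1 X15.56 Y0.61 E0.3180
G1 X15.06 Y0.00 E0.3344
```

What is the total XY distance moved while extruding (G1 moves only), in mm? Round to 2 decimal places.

16.09 mm

Sum the Euclidean lengths of each G1 segment: total = 16.09 mm.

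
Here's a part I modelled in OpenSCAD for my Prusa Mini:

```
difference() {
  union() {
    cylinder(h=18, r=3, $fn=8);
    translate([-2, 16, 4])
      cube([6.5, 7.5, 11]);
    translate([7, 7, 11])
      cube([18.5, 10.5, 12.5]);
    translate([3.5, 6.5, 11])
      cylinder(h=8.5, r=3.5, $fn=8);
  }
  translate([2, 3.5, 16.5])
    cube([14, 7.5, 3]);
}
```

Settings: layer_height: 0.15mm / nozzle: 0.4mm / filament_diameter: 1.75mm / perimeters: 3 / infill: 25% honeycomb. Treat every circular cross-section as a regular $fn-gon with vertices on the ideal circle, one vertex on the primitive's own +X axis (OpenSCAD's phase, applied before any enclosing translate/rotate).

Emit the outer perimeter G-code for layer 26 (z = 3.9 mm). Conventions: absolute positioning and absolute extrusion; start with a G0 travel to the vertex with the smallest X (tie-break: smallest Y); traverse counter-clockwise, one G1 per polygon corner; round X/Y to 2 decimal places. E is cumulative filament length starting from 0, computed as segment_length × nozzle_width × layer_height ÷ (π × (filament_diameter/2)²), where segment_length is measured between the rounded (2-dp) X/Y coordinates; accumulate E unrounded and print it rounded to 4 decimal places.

G0 X-3.00 Y0.00 Z3.90
G1 X-2.12 Y-2.12 E0.0573
G1 X0.00 Y-3.00 E0.1145
G1 X2.12 Y-2.12 E0.1718
G1 X3.00 Y0.00 E0.2290
G1 X2.12 Y2.12 E0.2863
G1 X0.00 Y3.00 E0.3436
G1 X-2.12 Y2.12 E0.4008
G1 X-3.00 Y0.00 E0.4581

At z = 3.9 mm: the cylinder: section is a regular 8-gon, circumradius r=3; the cube at (-2, 16) is not intersected at this z (z outside [4, 15]); the cube at (7, 7) is not intersected at this z (z outside [11, 23.5]); the cylinder at (3.5, 6.5) is not intersected at this z (z outside [11, 19.5]); Merging all regions: only the r=3 cylinder is present, so the union is just that shape — 1 connected region; the cube at (2, 3.5) is not intersected at this z (z outside [16.5, 19.5]); Taking the first minus the rest: none of the subtracted shapes is present at this height, so that combined region is unchanged — 1 connected region. The outline is a single polygon with 8 vertices. Extrusion per mm of travel: 0.4 × 0.15 / (π × 0.875²) = 0.024945. Accumulating E over each segment gives final E = 0.4581.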